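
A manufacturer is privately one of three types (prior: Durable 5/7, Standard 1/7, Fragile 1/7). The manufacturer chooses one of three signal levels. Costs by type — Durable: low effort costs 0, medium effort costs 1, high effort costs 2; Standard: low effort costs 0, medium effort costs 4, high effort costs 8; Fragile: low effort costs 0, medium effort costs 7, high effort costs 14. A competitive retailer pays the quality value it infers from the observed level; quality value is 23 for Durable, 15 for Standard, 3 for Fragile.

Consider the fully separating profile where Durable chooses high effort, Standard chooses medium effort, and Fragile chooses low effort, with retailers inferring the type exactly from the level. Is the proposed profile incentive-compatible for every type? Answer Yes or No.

No

Separating prices: high effort → 23, medium effort → 15, low effort → 3.
Durable (assigned high effort): low effort: 3 − 0 = 3; medium effort: 15 − 1 = 14; high effort: 23 − 2 = 21. Durable stays.
Standard (assigned medium effort): low effort: 3 − 0 = 3; medium effort: 15 − 4 = 11; high effort: 23 − 8 = 15. Standard prefers high effort.
Fragile (assigned low effort): low effort: 3 − 0 = 3; medium effort: 15 − 7 = 8; high effort: 23 − 14 = 9. Fragile prefers high effort.
At least one type deviates; the separating profile fails.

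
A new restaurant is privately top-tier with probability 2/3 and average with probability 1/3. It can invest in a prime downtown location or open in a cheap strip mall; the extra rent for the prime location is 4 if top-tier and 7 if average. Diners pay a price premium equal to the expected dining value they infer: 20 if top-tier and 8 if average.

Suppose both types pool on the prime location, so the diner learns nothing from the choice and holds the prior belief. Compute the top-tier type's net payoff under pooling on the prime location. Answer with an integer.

12

Pooled price premium = 2/3·20 + 1/3·8 = 16.
top-tier pays cost 4 for the prime location, so net payoff = 16 − 4 = 12.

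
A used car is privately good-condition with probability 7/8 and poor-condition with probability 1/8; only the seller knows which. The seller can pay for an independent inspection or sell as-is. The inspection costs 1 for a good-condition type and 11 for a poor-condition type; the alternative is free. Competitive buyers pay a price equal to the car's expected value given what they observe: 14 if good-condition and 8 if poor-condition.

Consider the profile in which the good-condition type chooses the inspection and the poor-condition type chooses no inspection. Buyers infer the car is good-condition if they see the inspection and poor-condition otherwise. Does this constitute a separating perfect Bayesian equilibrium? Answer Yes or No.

Under these beliefs, the inspection earns price 14 and no inspection earns price 8.
good-condition: the inspection nets 14 − 1 = 13; no inspection nets 8. good-condition prefers the inspection.
poor-condition: the inspection nets 14 − 11 = 3; no inspection nets 8. poor-condition prefers no inspection.
Neither type deviates, so the separating profile is an equilibrium.

Yes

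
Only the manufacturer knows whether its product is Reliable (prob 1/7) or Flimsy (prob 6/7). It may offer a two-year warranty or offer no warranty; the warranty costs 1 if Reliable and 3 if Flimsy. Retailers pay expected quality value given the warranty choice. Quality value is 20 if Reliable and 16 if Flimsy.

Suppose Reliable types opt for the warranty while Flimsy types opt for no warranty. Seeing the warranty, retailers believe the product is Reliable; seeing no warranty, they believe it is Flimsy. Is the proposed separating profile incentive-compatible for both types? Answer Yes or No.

Under these beliefs, the warranty earns price 20 and no warranty earns price 16.
Reliable: the warranty nets 20 − 1 = 19; no warranty nets 16. Reliable prefers the warranty.
Flimsy: the warranty nets 20 − 3 = 17; no warranty nets 16. Flimsy would deviate to the warranty.
Flimsy has a profitable deviation, so the profile is not an equilibrium.

No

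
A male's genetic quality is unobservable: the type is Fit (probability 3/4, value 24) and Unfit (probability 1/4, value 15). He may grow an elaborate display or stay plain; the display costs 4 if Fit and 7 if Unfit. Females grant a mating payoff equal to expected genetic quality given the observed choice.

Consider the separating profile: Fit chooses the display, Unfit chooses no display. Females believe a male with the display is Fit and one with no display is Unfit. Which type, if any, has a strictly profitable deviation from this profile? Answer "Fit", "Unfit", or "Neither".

The display pays 24; no display pays 15.
Fit: assigned the display, nets 24 − 4 = 20; deviating to no display nets 15.
Unfit: assigned no display, nets 15; deviating to the display nets 24 − 7 = 17.
The Unfit type gains 2 by deviating.

Unfit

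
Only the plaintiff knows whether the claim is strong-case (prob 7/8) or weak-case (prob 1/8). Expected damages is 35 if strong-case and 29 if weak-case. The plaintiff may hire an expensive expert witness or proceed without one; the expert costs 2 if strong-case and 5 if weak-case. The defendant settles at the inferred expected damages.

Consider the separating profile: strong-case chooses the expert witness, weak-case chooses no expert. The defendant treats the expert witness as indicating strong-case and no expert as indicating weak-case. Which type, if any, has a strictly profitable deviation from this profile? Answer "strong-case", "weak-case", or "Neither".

weak-case

The expert witness pays 35; no expert pays 29.
strong-case: assigned the expert witness, nets 35 − 2 = 33; deviating to no expert nets 29.
weak-case: assigned no expert, nets 29; deviating to the expert witness nets 35 − 5 = 30.
The weak-case type gains 1 by deviating.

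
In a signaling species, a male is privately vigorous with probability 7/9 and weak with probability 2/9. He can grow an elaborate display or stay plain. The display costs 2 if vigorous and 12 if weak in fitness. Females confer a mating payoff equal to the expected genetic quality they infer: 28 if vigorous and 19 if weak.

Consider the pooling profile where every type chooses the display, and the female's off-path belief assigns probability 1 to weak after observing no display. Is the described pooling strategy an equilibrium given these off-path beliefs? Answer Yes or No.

No

On path, the female holds the prior and pays 7/9·28 + 2/9·19 = 26. Off path (no display), believing weak, it pays 19.
vigorous: the display nets 26 − 2 = 24; no display nets 19. vigorous stays.
weak: the display nets 26 − 12 = 14; no display nets 19. weak would deviate.
A type deviates, so pooling fails.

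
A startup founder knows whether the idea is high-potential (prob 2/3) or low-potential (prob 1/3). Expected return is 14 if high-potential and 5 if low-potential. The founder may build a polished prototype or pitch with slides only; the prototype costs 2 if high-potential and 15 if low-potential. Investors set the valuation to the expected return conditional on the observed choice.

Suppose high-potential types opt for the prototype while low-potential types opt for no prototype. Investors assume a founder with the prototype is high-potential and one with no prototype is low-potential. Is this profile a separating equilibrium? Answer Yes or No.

Under these beliefs, the prototype earns valuation 14 and no prototype earns valuation 5.
high-potential: the prototype nets 14 − 2 = 12; no prototype nets 5. high-potential prefers the prototype.
low-potential: the prototype nets 14 − 15 = -1; no prototype nets 5. low-potential prefers no prototype.
Neither type deviates, so the separating profile is an equilibrium.

Yes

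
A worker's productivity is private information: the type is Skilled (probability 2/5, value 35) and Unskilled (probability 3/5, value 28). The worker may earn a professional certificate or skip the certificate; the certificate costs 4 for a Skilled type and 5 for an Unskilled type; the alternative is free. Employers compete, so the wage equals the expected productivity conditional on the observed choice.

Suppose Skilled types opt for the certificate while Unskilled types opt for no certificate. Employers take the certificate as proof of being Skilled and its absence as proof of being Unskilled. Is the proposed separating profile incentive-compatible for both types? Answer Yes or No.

Under these beliefs, the certificate earns wage 35 and no certificate earns wage 28.
Skilled: the certificate nets 35 − 4 = 31; no certificate nets 28. Skilled prefers the certificate.
Unskilled: the certificate nets 35 − 5 = 30; no certificate nets 28. Unskilled would deviate to the certificate.
Unskilled has a profitable deviation, so the profile is not an equilibrium.

No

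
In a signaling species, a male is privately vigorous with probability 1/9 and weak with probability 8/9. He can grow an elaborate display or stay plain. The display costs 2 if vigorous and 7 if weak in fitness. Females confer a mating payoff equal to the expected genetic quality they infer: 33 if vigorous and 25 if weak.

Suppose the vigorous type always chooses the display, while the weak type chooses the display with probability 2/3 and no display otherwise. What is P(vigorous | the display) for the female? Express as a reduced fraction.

P(the display) = (1/9)·1 + (8/9)·(2/3) = 19/27.
By Bayes' rule, P(vigorous | the display) = (1/9) / (19/27) = 3/19.

3/19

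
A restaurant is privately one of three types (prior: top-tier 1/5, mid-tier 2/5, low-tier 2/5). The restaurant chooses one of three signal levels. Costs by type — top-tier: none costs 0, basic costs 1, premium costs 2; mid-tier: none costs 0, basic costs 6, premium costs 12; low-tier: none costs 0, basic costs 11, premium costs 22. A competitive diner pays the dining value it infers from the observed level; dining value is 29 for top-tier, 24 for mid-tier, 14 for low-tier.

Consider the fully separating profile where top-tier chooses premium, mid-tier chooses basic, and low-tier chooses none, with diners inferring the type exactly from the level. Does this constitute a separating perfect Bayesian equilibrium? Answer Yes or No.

Yes

Separating price premiums: premium → 29, basic → 24, none → 14.
top-tier (assigned premium): none: 14 − 0 = 14; basic: 24 − 1 = 23; premium: 29 − 2 = 27. top-tier stays.
mid-tier (assigned basic): none: 14 − 0 = 14; basic: 24 − 6 = 18; premium: 29 − 12 = 17. mid-tier stays.
low-tier (assigned none): none: 14 − 0 = 14; basic: 24 − 11 = 13; premium: 29 − 22 = 7. low-tier stays.
Every type prefers its assigned level; separation holds.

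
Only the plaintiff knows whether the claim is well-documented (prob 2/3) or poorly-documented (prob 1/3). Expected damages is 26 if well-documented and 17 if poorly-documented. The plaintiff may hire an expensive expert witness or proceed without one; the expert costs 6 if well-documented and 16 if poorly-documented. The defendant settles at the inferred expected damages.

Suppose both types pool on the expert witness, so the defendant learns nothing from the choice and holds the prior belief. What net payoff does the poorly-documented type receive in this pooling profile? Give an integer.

7

Pooled settlement = 2/3·26 + 1/3·17 = 23.
poorly-documented pays cost 16 for the expert witness, so net payoff = 23 − 16 = 7.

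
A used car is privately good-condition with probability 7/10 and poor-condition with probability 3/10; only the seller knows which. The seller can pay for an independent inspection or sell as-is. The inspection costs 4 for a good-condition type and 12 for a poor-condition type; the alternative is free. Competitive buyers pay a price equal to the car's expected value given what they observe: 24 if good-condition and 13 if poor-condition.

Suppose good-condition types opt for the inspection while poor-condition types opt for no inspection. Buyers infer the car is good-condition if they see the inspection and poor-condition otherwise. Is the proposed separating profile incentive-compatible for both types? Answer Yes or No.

Yes

Under these beliefs, the inspection earns price 24 and no inspection earns price 13.
good-condition: the inspection nets 24 − 4 = 20; no inspection nets 13. good-condition prefers the inspection.
poor-condition: the inspection nets 24 − 12 = 12; no inspection nets 13. poor-condition prefers no inspection.
Neither type deviates, so the separating profile is an equilibrium.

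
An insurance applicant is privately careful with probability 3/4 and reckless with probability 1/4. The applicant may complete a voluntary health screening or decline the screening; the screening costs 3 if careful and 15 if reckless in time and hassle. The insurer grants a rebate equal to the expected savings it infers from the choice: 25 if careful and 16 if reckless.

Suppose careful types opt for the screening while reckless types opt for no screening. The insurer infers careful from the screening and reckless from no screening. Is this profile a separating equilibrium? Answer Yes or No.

Under these beliefs, the screening earns rebate 25 and no screening earns rebate 16.
careful: the screening nets 25 − 3 = 22; no screening nets 16. careful prefers the screening.
reckless: the screening nets 25 − 15 = 10; no screening nets 16. reckless prefers no screening.
Neither type deviates, so the separating profile is an equilibrium.

Yes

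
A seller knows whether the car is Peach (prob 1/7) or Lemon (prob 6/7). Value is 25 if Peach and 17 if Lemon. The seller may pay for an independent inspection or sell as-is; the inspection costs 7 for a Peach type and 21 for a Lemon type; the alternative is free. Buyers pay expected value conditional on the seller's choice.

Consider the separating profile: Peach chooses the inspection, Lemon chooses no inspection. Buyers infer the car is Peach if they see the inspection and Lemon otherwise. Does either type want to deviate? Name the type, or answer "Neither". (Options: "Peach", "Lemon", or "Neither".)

Neither

The inspection pays 25; no inspection pays 17.
Peach: assigned the inspection, nets 25 − 7 = 18; deviating to no inspection nets 17.
Lemon: assigned no inspection, nets 17; deviating to the inspection nets 25 − 21 = 4.
Both types strictly prefer their assigned action; no profitable deviation.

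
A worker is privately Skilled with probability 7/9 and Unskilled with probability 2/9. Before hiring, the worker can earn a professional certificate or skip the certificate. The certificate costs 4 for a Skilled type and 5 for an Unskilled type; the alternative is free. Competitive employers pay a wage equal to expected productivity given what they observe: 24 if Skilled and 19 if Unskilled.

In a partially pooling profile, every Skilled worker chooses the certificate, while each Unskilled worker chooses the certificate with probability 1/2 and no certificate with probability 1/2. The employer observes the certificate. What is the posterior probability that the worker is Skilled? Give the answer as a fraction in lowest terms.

7/8

P(the certificate) = (7/9)·1 + (2/9)·(1/2) = 8/9.
By Bayes' rule, P(Skilled | the certificate) = (7/9) / (8/9) = 7/8.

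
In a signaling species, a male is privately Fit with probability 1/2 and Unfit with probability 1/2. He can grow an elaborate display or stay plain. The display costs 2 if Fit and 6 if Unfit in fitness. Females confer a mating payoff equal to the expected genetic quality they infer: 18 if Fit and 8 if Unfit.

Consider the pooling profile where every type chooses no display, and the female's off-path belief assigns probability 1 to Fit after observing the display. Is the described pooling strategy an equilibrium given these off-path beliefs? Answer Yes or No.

No

On path, the female holds the prior and pays 1/2·18 + 1/2·8 = 13. Off path (the display), believing Fit, it pays 18.
Fit: no display nets 13; the display nets 18 − 2 = 16. Fit would deviate.
Unfit: no display nets 13; the display nets 18 − 6 = 12. Unfit stays.
A type deviates, so pooling fails.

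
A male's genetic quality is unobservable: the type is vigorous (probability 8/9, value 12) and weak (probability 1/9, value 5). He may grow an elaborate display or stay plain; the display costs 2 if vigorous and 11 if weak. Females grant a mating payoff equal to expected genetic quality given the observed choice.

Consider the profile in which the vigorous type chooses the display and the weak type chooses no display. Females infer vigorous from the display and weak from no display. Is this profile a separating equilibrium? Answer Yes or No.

Yes

Under these beliefs, the display earns mating payoff 12 and no display earns mating payoff 5.
vigorous: the display nets 12 − 2 = 10; no display nets 5. vigorous prefers the display.
weak: the display nets 12 − 11 = 1; no display nets 5. weak prefers no display.
Neither type deviates, so the separating profile is an equilibrium.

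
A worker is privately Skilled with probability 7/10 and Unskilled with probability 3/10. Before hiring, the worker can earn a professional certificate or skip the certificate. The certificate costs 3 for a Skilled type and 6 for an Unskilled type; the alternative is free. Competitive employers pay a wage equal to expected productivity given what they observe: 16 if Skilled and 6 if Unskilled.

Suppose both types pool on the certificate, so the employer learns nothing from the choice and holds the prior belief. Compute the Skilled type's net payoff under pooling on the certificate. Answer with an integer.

Pooled wage = 7/10·16 + 3/10·6 = 13.
Skilled pays cost 3 for the certificate, so net payoff = 13 − 3 = 10.

10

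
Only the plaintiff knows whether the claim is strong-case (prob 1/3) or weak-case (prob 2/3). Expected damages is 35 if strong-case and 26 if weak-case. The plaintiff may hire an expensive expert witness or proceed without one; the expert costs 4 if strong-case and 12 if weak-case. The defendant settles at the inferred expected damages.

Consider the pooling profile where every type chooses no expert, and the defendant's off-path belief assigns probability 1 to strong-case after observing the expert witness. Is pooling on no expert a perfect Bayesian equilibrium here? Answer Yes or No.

No

On path, the defendant holds the prior and pays 1/3·35 + 2/3·26 = 29. Off path (the expert witness), believing strong-case, it pays 35.
strong-case: no expert nets 29; the expert witness nets 35 − 4 = 31. strong-case would deviate.
weak-case: no expert nets 29; the expert witness nets 35 − 12 = 23. weak-case stays.
A type deviates, so pooling fails.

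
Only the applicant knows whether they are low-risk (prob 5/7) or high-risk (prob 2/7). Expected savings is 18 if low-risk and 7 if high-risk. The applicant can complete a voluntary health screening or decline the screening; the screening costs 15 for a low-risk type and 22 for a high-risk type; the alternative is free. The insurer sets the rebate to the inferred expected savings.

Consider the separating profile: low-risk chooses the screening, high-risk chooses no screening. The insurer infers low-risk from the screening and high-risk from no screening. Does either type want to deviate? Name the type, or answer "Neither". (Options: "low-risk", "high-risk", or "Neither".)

The screening pays 18; no screening pays 7.
low-risk: assigned the screening, nets 18 − 15 = 3; deviating to no screening nets 7.
high-risk: assigned no screening, nets 7; deviating to the screening nets 18 − 22 = -4.
The low-risk type gains 4 by deviating.

low-risk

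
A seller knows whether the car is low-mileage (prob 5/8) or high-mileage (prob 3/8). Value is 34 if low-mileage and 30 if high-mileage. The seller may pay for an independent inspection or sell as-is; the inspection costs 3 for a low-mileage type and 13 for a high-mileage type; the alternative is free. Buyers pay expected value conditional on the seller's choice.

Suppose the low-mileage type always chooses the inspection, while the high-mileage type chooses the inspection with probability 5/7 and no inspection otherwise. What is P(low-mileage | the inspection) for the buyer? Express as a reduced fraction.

7/10

P(the inspection) = (5/8)·1 + (3/8)·(5/7) = 25/28.
By Bayes' rule, P(low-mileage | the inspection) = (5/8) / (25/28) = 7/10.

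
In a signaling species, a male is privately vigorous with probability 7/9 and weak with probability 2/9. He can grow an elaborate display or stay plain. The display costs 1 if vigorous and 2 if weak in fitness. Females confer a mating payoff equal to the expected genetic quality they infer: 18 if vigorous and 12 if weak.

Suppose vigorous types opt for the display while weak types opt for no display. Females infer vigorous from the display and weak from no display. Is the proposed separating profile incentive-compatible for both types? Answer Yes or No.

Under these beliefs, the display earns mating payoff 18 and no display earns mating payoff 12.
vigorous: the display nets 18 − 1 = 17; no display nets 12. vigorous prefers the display.
weak: the display nets 18 − 2 = 16; no display nets 12. weak would deviate to the display.
weak has a profitable deviation, so the profile is not an equilibrium.

No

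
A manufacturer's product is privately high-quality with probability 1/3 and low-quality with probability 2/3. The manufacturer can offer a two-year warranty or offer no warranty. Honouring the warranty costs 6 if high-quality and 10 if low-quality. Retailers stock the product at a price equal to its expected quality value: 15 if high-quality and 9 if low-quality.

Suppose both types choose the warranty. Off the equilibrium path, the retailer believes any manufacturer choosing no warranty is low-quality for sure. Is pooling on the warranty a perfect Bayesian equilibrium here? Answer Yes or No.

No

On path, the retailer holds the prior and pays 1/3·15 + 2/3·9 = 11. Off path (no warranty), believing low-quality, it pays 9.
high-quality: the warranty nets 11 − 6 = 5; no warranty nets 9. high-quality would deviate.
low-quality: the warranty nets 11 − 10 = 1; no warranty nets 9. low-quality would deviate.
A type deviates, so pooling fails.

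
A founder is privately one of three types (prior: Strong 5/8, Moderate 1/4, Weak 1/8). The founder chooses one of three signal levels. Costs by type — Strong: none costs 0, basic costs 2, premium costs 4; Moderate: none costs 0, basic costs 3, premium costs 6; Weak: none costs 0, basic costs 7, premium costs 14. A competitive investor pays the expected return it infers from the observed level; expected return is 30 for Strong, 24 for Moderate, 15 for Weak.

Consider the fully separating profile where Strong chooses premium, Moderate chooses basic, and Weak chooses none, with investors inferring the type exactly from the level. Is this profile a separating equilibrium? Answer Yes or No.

Separating valuations: premium → 30, basic → 24, none → 15.
Strong (assigned premium): none: 15 − 0 = 15; basic: 24 − 2 = 22; premium: 30 − 4 = 26. Strong stays.
Moderate (assigned basic): none: 15 − 0 = 15; basic: 24 − 3 = 21; premium: 30 − 6 = 24. Moderate prefers premium.
Weak (assigned none): none: 15 − 0 = 15; basic: 24 − 7 = 17; premium: 30 − 14 = 16. Weak prefers basic.
At least one type deviates; the separating profile fails.

No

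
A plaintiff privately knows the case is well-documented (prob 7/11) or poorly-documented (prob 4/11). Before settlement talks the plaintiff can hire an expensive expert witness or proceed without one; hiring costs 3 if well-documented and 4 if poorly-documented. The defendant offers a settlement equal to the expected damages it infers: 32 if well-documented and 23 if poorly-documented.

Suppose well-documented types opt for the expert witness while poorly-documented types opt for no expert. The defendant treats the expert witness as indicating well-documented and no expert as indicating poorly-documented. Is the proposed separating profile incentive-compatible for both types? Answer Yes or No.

Under these beliefs, the expert witness earns settlement 32 and no expert earns settlement 23.
well-documented: the expert witness nets 32 − 3 = 29; no expert nets 23. well-documented prefers the expert witness.
poorly-documented: the expert witness nets 32 − 4 = 28; no expert nets 23. poorly-documented would deviate to the expert witness.
poorly-documented has a profitable deviation, so the profile is not an equilibrium.

No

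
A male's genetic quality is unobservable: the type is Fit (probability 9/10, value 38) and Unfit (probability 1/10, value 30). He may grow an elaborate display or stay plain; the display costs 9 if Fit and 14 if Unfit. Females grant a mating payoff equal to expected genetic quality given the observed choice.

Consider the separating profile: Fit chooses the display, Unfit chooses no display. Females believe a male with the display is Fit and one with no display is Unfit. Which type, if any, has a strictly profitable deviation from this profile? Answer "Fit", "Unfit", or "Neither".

Fit

The display pays 38; no display pays 30.
Fit: assigned the display, nets 38 − 9 = 29; deviating to no display nets 30.
Unfit: assigned no display, nets 30; deviating to the display nets 38 − 14 = 24.
The Fit type gains 1 by deviating.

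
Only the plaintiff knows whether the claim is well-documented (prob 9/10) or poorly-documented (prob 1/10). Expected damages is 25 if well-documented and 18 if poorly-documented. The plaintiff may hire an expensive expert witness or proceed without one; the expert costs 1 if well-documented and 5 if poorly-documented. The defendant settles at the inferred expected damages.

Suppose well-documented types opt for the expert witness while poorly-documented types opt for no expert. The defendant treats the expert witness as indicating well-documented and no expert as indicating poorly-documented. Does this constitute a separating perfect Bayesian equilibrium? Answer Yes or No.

No

Under these beliefs, the expert witness earns settlement 25 and no expert earns settlement 18.
well-documented: the expert witness nets 25 − 1 = 24; no expert nets 18. well-documented prefers the expert witness.
poorly-documented: the expert witness nets 25 − 5 = 20; no expert nets 18. poorly-documented would deviate to the expert witness.
poorly-documented has a profitable deviation, so the profile is not an equilibrium.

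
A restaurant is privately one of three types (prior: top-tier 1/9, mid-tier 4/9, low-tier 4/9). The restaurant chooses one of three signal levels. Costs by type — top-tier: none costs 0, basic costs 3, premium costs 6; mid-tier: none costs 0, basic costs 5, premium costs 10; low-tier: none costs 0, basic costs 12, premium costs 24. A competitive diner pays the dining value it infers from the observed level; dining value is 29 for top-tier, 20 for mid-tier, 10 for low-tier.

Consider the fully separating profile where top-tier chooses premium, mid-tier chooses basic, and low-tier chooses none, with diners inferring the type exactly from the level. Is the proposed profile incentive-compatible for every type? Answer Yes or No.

Separating price premiums: premium → 29, basic → 20, none → 10.
top-tier (assigned premium): none: 10 − 0 = 10; basic: 20 − 3 = 17; premium: 29 − 6 = 23. top-tier stays.
mid-tier (assigned basic): none: 10 − 0 = 10; basic: 20 − 5 = 15; premium: 29 − 10 = 19. mid-tier prefers premium.
low-tier (assigned none): none: 10 − 0 = 10; basic: 20 − 12 = 8; premium: 29 − 24 = 5. low-tier stays.
At least one type deviates; the separating profile fails.

No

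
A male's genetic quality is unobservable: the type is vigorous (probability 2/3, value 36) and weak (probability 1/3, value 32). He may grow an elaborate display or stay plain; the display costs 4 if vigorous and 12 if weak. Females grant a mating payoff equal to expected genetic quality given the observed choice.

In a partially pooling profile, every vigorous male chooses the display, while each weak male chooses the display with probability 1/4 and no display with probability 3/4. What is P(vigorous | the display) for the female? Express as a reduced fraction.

8/9

P(the display) = (2/3)·1 + (1/3)·(1/4) = 3/4.
By Bayes' rule, P(vigorous | the display) = (2/3) / (3/4) = 8/9.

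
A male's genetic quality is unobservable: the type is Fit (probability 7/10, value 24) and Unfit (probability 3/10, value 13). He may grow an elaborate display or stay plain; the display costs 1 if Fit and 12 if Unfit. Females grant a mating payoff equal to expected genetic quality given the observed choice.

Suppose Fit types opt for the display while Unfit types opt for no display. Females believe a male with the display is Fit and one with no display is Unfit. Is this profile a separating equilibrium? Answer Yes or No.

Yes

Under these beliefs, the display earns mating payoff 24 and no display earns mating payoff 13.
Fit: the display nets 24 − 1 = 23; no display nets 13. Fit prefers the display.
Unfit: the display nets 24 − 12 = 12; no display nets 13. Unfit prefers no display.
Neither type deviates, so the separating profile is an equilibrium.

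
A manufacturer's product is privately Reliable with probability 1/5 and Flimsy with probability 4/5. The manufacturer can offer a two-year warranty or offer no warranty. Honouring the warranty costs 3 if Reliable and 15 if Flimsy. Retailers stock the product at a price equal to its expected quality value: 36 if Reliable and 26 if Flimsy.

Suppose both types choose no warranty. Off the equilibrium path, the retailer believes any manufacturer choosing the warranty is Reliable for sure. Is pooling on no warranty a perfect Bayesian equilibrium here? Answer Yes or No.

No

On path, the retailer holds the prior and pays 1/5·36 + 4/5·26 = 28. Off path (the warranty), believing Reliable, it pays 36.
Reliable: no warranty nets 28; the warranty nets 36 − 3 = 33. Reliable would deviate.
Flimsy: no warranty nets 28; the warranty nets 36 − 15 = 21. Flimsy stays.
A type deviates, so pooling fails.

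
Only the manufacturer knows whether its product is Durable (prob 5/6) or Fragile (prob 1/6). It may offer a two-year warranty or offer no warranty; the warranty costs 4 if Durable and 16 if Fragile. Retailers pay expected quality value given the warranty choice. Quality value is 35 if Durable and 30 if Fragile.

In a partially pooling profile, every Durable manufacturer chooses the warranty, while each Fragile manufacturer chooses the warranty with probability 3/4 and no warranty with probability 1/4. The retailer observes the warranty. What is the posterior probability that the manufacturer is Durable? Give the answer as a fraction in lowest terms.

P(the warranty) = (5/6)·1 + (1/6)·(3/4) = 23/24.
By Bayes' rule, P(Durable | the warranty) = (5/6) / (23/24) = 20/23.

20/23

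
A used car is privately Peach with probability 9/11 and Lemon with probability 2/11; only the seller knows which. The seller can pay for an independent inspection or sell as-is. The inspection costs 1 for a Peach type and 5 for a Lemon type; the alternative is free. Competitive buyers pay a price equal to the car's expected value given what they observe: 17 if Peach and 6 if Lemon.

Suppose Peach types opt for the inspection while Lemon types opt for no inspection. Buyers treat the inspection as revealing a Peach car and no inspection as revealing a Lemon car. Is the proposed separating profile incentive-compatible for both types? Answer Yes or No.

No

Under these beliefs, the inspection earns price 17 and no inspection earns price 6.
Peach: the inspection nets 17 − 1 = 16; no inspection nets 6. Peach prefers the inspection.
Lemon: the inspection nets 17 − 5 = 12; no inspection nets 6. Lemon would deviate to the inspection.
Lemon has a profitable deviation, so the profile is not an equilibrium.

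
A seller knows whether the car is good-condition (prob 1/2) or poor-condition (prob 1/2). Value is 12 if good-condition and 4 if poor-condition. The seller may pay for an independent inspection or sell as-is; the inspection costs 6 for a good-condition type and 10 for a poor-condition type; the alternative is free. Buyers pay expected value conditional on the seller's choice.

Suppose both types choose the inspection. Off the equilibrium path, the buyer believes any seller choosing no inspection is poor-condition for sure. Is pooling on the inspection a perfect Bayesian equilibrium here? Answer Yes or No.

On path, the buyer holds the prior and pays 1/2·12 + 1/2·4 = 8. Off path (no inspection), believing poor-condition, it pays 4.
good-condition: the inspection nets 8 − 6 = 2; no inspection nets 4. good-condition would deviate.
poor-condition: the inspection nets 8 − 10 = -2; no inspection nets 4. poor-condition would deviate.
A type deviates, so pooling fails.

No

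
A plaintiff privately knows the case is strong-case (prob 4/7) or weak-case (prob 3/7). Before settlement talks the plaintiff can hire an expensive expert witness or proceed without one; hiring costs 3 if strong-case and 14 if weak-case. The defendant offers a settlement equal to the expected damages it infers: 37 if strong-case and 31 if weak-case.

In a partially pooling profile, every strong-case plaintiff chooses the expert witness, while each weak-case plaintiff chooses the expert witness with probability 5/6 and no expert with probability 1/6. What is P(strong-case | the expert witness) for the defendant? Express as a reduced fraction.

8/13

P(the expert witness) = (4/7)·1 + (3/7)·(5/6) = 13/14.
By Bayes' rule, P(strong-case | the expert witness) = (4/7) / (13/14) = 8/13.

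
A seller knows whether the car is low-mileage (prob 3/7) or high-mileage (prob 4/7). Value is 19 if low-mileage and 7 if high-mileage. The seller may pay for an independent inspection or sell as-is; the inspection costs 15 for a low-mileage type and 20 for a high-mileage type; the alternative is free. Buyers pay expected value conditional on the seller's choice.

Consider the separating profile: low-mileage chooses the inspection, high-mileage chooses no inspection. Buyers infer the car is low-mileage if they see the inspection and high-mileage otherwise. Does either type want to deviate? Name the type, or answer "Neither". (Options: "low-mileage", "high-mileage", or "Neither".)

The inspection pays 19; no inspection pays 7.
low-mileage: assigned the inspection, nets 19 − 15 = 4; deviating to no inspection nets 7.
high-mileage: assigned no inspection, nets 7; deviating to the inspection nets 19 − 20 = -1.
The low-mileage type gains 3 by deviating.

low-mileage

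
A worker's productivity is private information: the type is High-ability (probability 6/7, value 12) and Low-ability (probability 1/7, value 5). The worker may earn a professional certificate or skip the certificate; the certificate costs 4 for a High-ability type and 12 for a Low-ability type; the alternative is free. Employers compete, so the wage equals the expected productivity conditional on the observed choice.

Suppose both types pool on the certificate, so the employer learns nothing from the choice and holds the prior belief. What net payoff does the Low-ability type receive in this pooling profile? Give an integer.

-1

Pooled wage = 6/7·12 + 1/7·5 = 11.
Low-ability pays cost 12 for the certificate, so net payoff = 11 − 12 = -1.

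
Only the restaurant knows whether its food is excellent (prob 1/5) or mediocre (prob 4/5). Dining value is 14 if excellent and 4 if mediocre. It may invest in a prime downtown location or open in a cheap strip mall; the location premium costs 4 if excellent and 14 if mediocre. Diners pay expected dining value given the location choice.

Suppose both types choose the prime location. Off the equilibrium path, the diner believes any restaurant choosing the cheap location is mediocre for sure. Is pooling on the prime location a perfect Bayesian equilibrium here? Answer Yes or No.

No

On path, the diner holds the prior and pays 1/5·14 + 4/5·4 = 6. Off path (the cheap location), believing mediocre, it pays 4.
excellent: the prime location nets 6 − 4 = 2; the cheap location nets 4. excellent would deviate.
mediocre: the prime location nets 6 − 14 = -8; the cheap location nets 4. mediocre would deviate.
A type deviates, so pooling fails.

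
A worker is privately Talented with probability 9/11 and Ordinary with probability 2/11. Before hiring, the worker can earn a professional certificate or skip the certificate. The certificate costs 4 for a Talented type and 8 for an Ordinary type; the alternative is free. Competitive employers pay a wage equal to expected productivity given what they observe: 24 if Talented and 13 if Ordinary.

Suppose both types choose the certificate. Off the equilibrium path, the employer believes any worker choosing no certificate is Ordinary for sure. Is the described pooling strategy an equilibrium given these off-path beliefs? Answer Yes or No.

On path, the employer holds the prior and pays 9/11·24 + 2/11·13 = 22. Off path (no certificate), believing Ordinary, it pays 13.
Talented: the certificate nets 22 − 4 = 18; no certificate nets 13. Talented stays.
Ordinary: the certificate nets 22 − 8 = 14; no certificate nets 13. Ordinary stays.
No type deviates, so pooling is sustained.

Yes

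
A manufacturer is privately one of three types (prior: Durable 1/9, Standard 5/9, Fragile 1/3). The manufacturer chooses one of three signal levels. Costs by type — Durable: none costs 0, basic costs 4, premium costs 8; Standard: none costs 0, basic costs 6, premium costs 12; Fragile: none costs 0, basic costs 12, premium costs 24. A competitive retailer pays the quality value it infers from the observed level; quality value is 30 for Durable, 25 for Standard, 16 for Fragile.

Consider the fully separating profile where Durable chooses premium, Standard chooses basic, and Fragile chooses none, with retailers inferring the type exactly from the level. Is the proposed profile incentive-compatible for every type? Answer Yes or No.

Yes

Separating prices: premium → 30, basic → 25, none → 16.
Durable (assigned premium): none: 16 − 0 = 16; basic: 25 − 4 = 21; premium: 30 − 8 = 22. Durable stays.
Standard (assigned basic): none: 16 − 0 = 16; basic: 25 − 6 = 19; premium: 30 − 12 = 18. Standard stays.
Fragile (assigned none): none: 16 − 0 = 16; basic: 25 − 12 = 13; premium: 30 − 24 = 6. Fragile stays.
Every type prefers its assigned level; separation holds.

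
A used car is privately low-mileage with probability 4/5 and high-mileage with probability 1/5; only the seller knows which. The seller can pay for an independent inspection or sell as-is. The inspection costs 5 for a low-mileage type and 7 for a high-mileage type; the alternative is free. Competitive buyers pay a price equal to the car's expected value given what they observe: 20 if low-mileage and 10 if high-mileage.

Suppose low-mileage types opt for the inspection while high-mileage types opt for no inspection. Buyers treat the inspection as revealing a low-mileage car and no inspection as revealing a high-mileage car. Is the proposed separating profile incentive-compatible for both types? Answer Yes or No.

No

Under these beliefs, the inspection earns price 20 and no inspection earns price 10.
low-mileage: the inspection nets 20 − 5 = 15; no inspection nets 10. low-mileage prefers the inspection.
high-mileage: the inspection nets 20 − 7 = 13; no inspection nets 10. high-mileage would deviate to the inspection.
high-mileage has a profitable deviation, so the profile is not an equilibrium.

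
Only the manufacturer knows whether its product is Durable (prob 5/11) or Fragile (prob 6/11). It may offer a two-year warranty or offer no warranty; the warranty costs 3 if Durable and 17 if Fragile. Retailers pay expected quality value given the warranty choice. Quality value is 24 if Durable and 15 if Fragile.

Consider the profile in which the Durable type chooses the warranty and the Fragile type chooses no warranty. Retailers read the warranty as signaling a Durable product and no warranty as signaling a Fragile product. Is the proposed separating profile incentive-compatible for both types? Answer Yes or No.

Under these beliefs, the warranty earns price 24 and no warranty earns price 15.
Durable: the warranty nets 24 − 3 = 21; no warranty nets 15. Durable prefers the warranty.
Fragile: the warranty nets 24 − 17 = 7; no warranty nets 15. Fragile prefers no warranty.
Neither type deviates, so the separating profile is an equilibrium.

Yes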